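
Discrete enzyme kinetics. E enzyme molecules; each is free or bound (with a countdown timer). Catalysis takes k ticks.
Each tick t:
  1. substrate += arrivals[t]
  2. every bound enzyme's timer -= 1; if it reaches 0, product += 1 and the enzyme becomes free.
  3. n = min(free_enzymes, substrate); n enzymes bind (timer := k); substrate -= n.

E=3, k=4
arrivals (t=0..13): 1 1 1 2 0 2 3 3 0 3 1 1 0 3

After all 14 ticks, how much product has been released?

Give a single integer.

Answer: 8

Derivation:
t=0: arr=1 -> substrate=0 bound=1 product=0
t=1: arr=1 -> substrate=0 bound=2 product=0
t=2: arr=1 -> substrate=0 bound=3 product=0
t=3: arr=2 -> substrate=2 bound=3 product=0
t=4: arr=0 -> substrate=1 bound=3 product=1
t=5: arr=2 -> substrate=2 bound=3 product=2
t=6: arr=3 -> substrate=4 bound=3 product=3
t=7: arr=3 -> substrate=7 bound=3 product=3
t=8: arr=0 -> substrate=6 bound=3 product=4
t=9: arr=3 -> substrate=8 bound=3 product=5
t=10: arr=1 -> substrate=8 bound=3 product=6
t=11: arr=1 -> substrate=9 bound=3 product=6
t=12: arr=0 -> substrate=8 bound=3 product=7
t=13: arr=3 -> substrate=10 bound=3 product=8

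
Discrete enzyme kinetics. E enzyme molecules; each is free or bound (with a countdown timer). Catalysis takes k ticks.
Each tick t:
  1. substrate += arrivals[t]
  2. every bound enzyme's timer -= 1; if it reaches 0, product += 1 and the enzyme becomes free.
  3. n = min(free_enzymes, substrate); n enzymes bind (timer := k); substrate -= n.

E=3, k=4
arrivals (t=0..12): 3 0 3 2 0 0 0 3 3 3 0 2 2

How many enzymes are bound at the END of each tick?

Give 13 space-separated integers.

t=0: arr=3 -> substrate=0 bound=3 product=0
t=1: arr=0 -> substrate=0 bound=3 product=0
t=2: arr=3 -> substrate=3 bound=3 product=0
t=3: arr=2 -> substrate=5 bound=3 product=0
t=4: arr=0 -> substrate=2 bound=3 product=3
t=5: arr=0 -> substrate=2 bound=3 product=3
t=6: arr=0 -> substrate=2 bound=3 product=3
t=7: arr=3 -> substrate=5 bound=3 product=3
t=8: arr=3 -> substrate=5 bound=3 product=6
t=9: arr=3 -> substrate=8 bound=3 product=6
t=10: arr=0 -> substrate=8 bound=3 product=6
t=11: arr=2 -> substrate=10 bound=3 product=6
t=12: arr=2 -> substrate=9 bound=3 product=9

Answer: 3 3 3 3 3 3 3 3 3 3 3 3 3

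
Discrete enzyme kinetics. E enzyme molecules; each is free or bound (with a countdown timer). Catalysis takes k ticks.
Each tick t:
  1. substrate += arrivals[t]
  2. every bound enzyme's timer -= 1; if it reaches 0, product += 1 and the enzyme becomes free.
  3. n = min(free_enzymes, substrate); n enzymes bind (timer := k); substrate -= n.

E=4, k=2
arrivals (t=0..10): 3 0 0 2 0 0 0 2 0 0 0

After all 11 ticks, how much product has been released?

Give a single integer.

t=0: arr=3 -> substrate=0 bound=3 product=0
t=1: arr=0 -> substrate=0 bound=3 product=0
t=2: arr=0 -> substrate=0 bound=0 product=3
t=3: arr=2 -> substrate=0 bound=2 product=3
t=4: arr=0 -> substrate=0 bound=2 product=3
t=5: arr=0 -> substrate=0 bound=0 product=5
t=6: arr=0 -> substrate=0 bound=0 product=5
t=7: arr=2 -> substrate=0 bound=2 product=5
t=8: arr=0 -> substrate=0 bound=2 product=5
t=9: arr=0 -> substrate=0 bound=0 product=7
t=10: arr=0 -> substrate=0 bound=0 product=7

Answer: 7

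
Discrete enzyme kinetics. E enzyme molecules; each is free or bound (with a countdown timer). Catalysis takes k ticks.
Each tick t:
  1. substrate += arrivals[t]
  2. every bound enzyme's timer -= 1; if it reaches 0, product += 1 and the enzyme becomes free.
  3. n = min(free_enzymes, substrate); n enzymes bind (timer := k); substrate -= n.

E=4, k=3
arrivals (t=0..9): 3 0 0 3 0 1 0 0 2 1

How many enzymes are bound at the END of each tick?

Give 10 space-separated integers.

Answer: 3 3 3 3 3 4 1 1 2 3

Derivation:
t=0: arr=3 -> substrate=0 bound=3 product=0
t=1: arr=0 -> substrate=0 bound=3 product=0
t=2: arr=0 -> substrate=0 bound=3 product=0
t=3: arr=3 -> substrate=0 bound=3 product=3
t=4: arr=0 -> substrate=0 bound=3 product=3
t=5: arr=1 -> substrate=0 bound=4 product=3
t=6: arr=0 -> substrate=0 bound=1 product=6
t=7: arr=0 -> substrate=0 bound=1 product=6
t=8: arr=2 -> substrate=0 bound=2 product=7
t=9: arr=1 -> substrate=0 bound=3 product=7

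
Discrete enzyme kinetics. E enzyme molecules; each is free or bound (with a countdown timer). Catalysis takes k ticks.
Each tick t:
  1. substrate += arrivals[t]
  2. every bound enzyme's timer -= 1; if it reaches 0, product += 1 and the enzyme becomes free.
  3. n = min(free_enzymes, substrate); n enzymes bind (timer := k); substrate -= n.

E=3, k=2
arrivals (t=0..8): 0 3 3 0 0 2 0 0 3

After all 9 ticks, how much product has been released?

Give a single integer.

t=0: arr=0 -> substrate=0 bound=0 product=0
t=1: arr=3 -> substrate=0 bound=3 product=0
t=2: arr=3 -> substrate=3 bound=3 product=0
t=3: arr=0 -> substrate=0 bound=3 product=3
t=4: arr=0 -> substrate=0 bound=3 product=3
t=5: arr=2 -> substrate=0 bound=2 product=6
t=6: arr=0 -> substrate=0 bound=2 product=6
t=7: arr=0 -> substrate=0 bound=0 product=8
t=8: arr=3 -> substrate=0 bound=3 product=8

Answer: 8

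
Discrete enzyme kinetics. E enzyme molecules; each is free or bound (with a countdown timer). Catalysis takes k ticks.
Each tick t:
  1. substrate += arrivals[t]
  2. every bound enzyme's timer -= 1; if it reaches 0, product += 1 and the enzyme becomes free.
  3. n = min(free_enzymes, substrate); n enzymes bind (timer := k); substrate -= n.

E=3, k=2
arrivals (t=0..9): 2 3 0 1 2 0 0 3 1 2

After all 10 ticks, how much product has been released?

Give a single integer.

t=0: arr=2 -> substrate=0 bound=2 product=0
t=1: arr=3 -> substrate=2 bound=3 product=0
t=2: arr=0 -> substrate=0 bound=3 product=2
t=3: arr=1 -> substrate=0 bound=3 product=3
t=4: arr=2 -> substrate=0 bound=3 product=5
t=5: arr=0 -> substrate=0 bound=2 product=6
t=6: arr=0 -> substrate=0 bound=0 product=8
t=7: arr=3 -> substrate=0 bound=3 product=8
t=8: arr=1 -> substrate=1 bound=3 product=8
t=9: arr=2 -> substrate=0 bound=3 product=11

Answer: 11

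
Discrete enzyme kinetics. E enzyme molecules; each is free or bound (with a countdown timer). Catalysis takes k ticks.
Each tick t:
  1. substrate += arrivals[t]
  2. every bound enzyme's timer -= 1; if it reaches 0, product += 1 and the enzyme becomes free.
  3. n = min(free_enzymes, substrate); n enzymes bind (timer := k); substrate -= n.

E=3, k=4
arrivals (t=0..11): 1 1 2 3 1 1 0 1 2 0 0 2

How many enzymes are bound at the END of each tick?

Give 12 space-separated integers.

Answer: 1 2 3 3 3 3 3 3 3 3 3 3

Derivation:
t=0: arr=1 -> substrate=0 bound=1 product=0
t=1: arr=1 -> substrate=0 bound=2 product=0
t=2: arr=2 -> substrate=1 bound=3 product=0
t=3: arr=3 -> substrate=4 bound=3 product=0
t=4: arr=1 -> substrate=4 bound=3 product=1
t=5: arr=1 -> substrate=4 bound=3 product=2
t=6: arr=0 -> substrate=3 bound=3 product=3
t=7: arr=1 -> substrate=4 bound=3 product=3
t=8: arr=2 -> substrate=5 bound=3 product=4
t=9: arr=0 -> substrate=4 bound=3 product=5
t=10: arr=0 -> substrate=3 bound=3 product=6
t=11: arr=2 -> substrate=5 bound=3 product=6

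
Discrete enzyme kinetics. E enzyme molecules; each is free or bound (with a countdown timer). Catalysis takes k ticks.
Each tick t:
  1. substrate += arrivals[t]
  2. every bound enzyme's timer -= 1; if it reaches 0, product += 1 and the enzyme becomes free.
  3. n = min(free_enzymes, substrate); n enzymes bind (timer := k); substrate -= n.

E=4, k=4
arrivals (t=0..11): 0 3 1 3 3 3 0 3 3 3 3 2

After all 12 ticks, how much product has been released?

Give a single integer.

t=0: arr=0 -> substrate=0 bound=0 product=0
t=1: arr=3 -> substrate=0 bound=3 product=0
t=2: arr=1 -> substrate=0 bound=4 product=0
t=3: arr=3 -> substrate=3 bound=4 product=0
t=4: arr=3 -> substrate=6 bound=4 product=0
t=5: arr=3 -> substrate=6 bound=4 product=3
t=6: arr=0 -> substrate=5 bound=4 product=4
t=7: arr=3 -> substrate=8 bound=4 product=4
t=8: arr=3 -> substrate=11 bound=4 product=4
t=9: arr=3 -> substrate=11 bound=4 product=7
t=10: arr=3 -> substrate=13 bound=4 product=8
t=11: arr=2 -> substrate=15 bound=4 product=8

Answer: 8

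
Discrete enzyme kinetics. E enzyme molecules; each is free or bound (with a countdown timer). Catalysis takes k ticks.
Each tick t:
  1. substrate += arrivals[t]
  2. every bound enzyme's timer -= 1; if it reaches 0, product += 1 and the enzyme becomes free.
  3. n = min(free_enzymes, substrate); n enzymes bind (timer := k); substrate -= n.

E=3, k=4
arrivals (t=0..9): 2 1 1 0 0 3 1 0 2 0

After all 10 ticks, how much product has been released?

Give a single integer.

t=0: arr=2 -> substrate=0 bound=2 product=0
t=1: arr=1 -> substrate=0 bound=3 product=0
t=2: arr=1 -> substrate=1 bound=3 product=0
t=3: arr=0 -> substrate=1 bound=3 product=0
t=4: arr=0 -> substrate=0 bound=2 product=2
t=5: arr=3 -> substrate=1 bound=3 product=3
t=6: arr=1 -> substrate=2 bound=3 product=3
t=7: arr=0 -> substrate=2 bound=3 product=3
t=8: arr=2 -> substrate=3 bound=3 product=4
t=9: arr=0 -> substrate=1 bound=3 product=6

Answer: 6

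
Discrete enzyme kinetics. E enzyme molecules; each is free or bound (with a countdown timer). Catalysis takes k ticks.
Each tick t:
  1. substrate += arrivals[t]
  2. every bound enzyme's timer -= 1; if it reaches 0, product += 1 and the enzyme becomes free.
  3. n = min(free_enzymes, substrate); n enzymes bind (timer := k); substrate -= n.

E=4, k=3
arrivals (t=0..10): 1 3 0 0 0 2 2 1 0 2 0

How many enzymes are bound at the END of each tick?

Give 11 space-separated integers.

Answer: 1 4 4 3 0 2 4 4 3 3 3

Derivation:
t=0: arr=1 -> substrate=0 bound=1 product=0
t=1: arr=3 -> substrate=0 bound=4 product=0
t=2: arr=0 -> substrate=0 bound=4 product=0
t=3: arr=0 -> substrate=0 bound=3 product=1
t=4: arr=0 -> substrate=0 bound=0 product=4
t=5: arr=2 -> substrate=0 bound=2 product=4
t=6: arr=2 -> substrate=0 bound=4 product=4
t=7: arr=1 -> substrate=1 bound=4 product=4
t=8: arr=0 -> substrate=0 bound=3 product=6
t=9: arr=2 -> substrate=0 bound=3 product=8
t=10: arr=0 -> substrate=0 bound=3 product=8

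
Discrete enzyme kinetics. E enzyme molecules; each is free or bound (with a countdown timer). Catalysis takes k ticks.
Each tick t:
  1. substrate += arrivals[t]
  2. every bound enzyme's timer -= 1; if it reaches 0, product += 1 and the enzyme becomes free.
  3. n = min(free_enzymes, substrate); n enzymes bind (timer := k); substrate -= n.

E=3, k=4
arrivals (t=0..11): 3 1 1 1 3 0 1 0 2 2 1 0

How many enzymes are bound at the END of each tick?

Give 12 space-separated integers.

t=0: arr=3 -> substrate=0 bound=3 product=0
t=1: arr=1 -> substrate=1 bound=3 product=0
t=2: arr=1 -> substrate=2 bound=3 product=0
t=3: arr=1 -> substrate=3 bound=3 product=0
t=4: arr=3 -> substrate=3 bound=3 product=3
t=5: arr=0 -> substrate=3 bound=3 product=3
t=6: arr=1 -> substrate=4 bound=3 product=3
t=7: arr=0 -> substrate=4 bound=3 product=3
t=8: arr=2 -> substrate=3 bound=3 product=6
t=9: arr=2 -> substrate=5 bound=3 product=6
t=10: arr=1 -> substrate=6 bound=3 product=6
t=11: arr=0 -> substrate=6 bound=3 product=6

Answer: 3 3 3 3 3 3 3 3 3 3 3 3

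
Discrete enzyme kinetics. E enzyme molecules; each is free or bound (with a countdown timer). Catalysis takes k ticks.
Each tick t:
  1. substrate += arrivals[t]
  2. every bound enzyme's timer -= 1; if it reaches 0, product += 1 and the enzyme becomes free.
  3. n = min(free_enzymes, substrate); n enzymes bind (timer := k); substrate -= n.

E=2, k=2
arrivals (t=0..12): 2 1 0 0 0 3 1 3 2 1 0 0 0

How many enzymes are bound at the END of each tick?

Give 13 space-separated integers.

t=0: arr=2 -> substrate=0 bound=2 product=0
t=1: arr=1 -> substrate=1 bound=2 product=0
t=2: arr=0 -> substrate=0 bound=1 product=2
t=3: arr=0 -> substrate=0 bound=1 product=2
t=4: arr=0 -> substrate=0 bound=0 product=3
t=5: arr=3 -> substrate=1 bound=2 product=3
t=6: arr=1 -> substrate=2 bound=2 product=3
t=7: arr=3 -> substrate=3 bound=2 product=5
t=8: arr=2 -> substrate=5 bound=2 product=5
t=9: arr=1 -> substrate=4 bound=2 product=7
t=10: arr=0 -> substrate=4 bound=2 product=7
t=11: arr=0 -> substrate=2 bound=2 product=9
t=12: arr=0 -> substrate=2 bound=2 product=9

Answer: 2 2 1 1 0 2 2 2 2 2 2 2 2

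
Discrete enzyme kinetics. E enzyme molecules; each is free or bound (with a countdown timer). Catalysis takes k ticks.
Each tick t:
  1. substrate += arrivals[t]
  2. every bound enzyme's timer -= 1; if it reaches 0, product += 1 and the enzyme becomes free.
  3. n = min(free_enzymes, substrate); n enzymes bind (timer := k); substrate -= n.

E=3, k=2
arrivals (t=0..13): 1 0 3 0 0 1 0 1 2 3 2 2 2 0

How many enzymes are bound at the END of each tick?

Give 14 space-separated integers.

Answer: 1 1 3 3 0 1 1 1 3 3 3 3 3 3

Derivation:
t=0: arr=1 -> substrate=0 bound=1 product=0
t=1: arr=0 -> substrate=0 bound=1 product=0
t=2: arr=3 -> substrate=0 bound=3 product=1
t=3: arr=0 -> substrate=0 bound=3 product=1
t=4: arr=0 -> substrate=0 bound=0 product=4
t=5: arr=1 -> substrate=0 bound=1 product=4
t=6: arr=0 -> substrate=0 bound=1 product=4
t=7: arr=1 -> substrate=0 bound=1 product=5
t=8: arr=2 -> substrate=0 bound=3 product=5
t=9: arr=3 -> substrate=2 bound=3 product=6
t=10: arr=2 -> substrate=2 bound=3 product=8
t=11: arr=2 -> substrate=3 bound=3 product=9
t=12: arr=2 -> substrate=3 bound=3 product=11
t=13: arr=0 -> substrate=2 bound=3 product=12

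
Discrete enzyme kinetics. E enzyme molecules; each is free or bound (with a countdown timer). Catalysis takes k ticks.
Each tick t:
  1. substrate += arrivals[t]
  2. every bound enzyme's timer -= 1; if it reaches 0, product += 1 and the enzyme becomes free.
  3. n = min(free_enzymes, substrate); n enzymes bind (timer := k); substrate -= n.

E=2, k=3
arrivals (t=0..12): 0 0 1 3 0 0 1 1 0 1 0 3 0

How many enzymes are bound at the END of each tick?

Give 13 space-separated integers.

t=0: arr=0 -> substrate=0 bound=0 product=0
t=1: arr=0 -> substrate=0 bound=0 product=0
t=2: arr=1 -> substrate=0 bound=1 product=0
t=3: arr=3 -> substrate=2 bound=2 product=0
t=4: arr=0 -> substrate=2 bound=2 product=0
t=5: arr=0 -> substrate=1 bound=2 product=1
t=6: arr=1 -> substrate=1 bound=2 product=2
t=7: arr=1 -> substrate=2 bound=2 product=2
t=8: arr=0 -> substrate=1 bound=2 product=3
t=9: arr=1 -> substrate=1 bound=2 product=4
t=10: arr=0 -> substrate=1 bound=2 product=4
t=11: arr=3 -> substrate=3 bound=2 product=5
t=12: arr=0 -> substrate=2 bound=2 product=6

Answer: 0 0 1 2 2 2 2 2 2 2 2 2 2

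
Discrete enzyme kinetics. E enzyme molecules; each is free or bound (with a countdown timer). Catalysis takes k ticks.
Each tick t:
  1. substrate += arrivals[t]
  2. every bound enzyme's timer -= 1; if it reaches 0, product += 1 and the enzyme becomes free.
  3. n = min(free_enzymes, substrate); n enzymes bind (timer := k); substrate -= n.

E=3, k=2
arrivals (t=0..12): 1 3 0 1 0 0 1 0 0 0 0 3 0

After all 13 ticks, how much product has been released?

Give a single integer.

Answer: 6

Derivation:
t=0: arr=1 -> substrate=0 bound=1 product=0
t=1: arr=3 -> substrate=1 bound=3 product=0
t=2: arr=0 -> substrate=0 bound=3 product=1
t=3: arr=1 -> substrate=0 bound=2 product=3
t=4: arr=0 -> substrate=0 bound=1 product=4
t=5: arr=0 -> substrate=0 bound=0 product=5
t=6: arr=1 -> substrate=0 bound=1 product=5
t=7: arr=0 -> substrate=0 bound=1 product=5
t=8: arr=0 -> substrate=0 bound=0 product=6
t=9: arr=0 -> substrate=0 bound=0 product=6
t=10: arr=0 -> substrate=0 bound=0 product=6
t=11: arr=3 -> substrate=0 bound=3 product=6
t=12: arr=0 -> substrate=0 bound=3 product=6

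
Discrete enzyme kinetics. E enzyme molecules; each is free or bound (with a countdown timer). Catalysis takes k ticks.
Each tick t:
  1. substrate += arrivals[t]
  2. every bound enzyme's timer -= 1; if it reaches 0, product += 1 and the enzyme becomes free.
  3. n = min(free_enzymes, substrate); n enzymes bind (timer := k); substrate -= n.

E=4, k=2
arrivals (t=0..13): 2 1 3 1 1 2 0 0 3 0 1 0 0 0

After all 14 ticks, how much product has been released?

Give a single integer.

t=0: arr=2 -> substrate=0 bound=2 product=0
t=1: arr=1 -> substrate=0 bound=3 product=0
t=2: arr=3 -> substrate=0 bound=4 product=2
t=3: arr=1 -> substrate=0 bound=4 product=3
t=4: arr=1 -> substrate=0 bound=2 product=6
t=5: arr=2 -> substrate=0 bound=3 product=7
t=6: arr=0 -> substrate=0 bound=2 product=8
t=7: arr=0 -> substrate=0 bound=0 product=10
t=8: arr=3 -> substrate=0 bound=3 product=10
t=9: arr=0 -> substrate=0 bound=3 product=10
t=10: arr=1 -> substrate=0 bound=1 product=13
t=11: arr=0 -> substrate=0 bound=1 product=13
t=12: arr=0 -> substrate=0 bound=0 product=14
t=13: arr=0 -> substrate=0 bound=0 product=14

Answer: 14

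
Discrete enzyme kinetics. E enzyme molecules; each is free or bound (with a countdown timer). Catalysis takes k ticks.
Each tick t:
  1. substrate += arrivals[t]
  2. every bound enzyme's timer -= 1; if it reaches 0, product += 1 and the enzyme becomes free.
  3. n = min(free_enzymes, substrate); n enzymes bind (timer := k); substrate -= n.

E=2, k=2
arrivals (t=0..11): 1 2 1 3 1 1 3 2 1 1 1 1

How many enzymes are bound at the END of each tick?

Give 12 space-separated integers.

t=0: arr=1 -> substrate=0 bound=1 product=0
t=1: arr=2 -> substrate=1 bound=2 product=0
t=2: arr=1 -> substrate=1 bound=2 product=1
t=3: arr=3 -> substrate=3 bound=2 product=2
t=4: arr=1 -> substrate=3 bound=2 product=3
t=5: arr=1 -> substrate=3 bound=2 product=4
t=6: arr=3 -> substrate=5 bound=2 product=5
t=7: arr=2 -> substrate=6 bound=2 product=6
t=8: arr=1 -> substrate=6 bound=2 product=7
t=9: arr=1 -> substrate=6 bound=2 product=8
t=10: arr=1 -> substrate=6 bound=2 product=9
t=11: arr=1 -> substrate=6 bound=2 product=10

Answer: 1 2 2 2 2 2 2 2 2 2 2 2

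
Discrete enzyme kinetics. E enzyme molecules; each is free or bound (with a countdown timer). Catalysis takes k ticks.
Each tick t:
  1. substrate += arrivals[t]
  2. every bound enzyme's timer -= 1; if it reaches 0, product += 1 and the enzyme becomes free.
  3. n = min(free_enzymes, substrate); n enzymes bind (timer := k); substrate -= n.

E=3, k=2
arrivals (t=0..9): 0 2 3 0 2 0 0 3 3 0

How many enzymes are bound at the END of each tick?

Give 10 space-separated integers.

t=0: arr=0 -> substrate=0 bound=0 product=0
t=1: arr=2 -> substrate=0 bound=2 product=0
t=2: arr=3 -> substrate=2 bound=3 product=0
t=3: arr=0 -> substrate=0 bound=3 product=2
t=4: arr=2 -> substrate=1 bound=3 product=3
t=5: arr=0 -> substrate=0 bound=2 product=5
t=6: arr=0 -> substrate=0 bound=1 product=6
t=7: arr=3 -> substrate=0 bound=3 product=7
t=8: arr=3 -> substrate=3 bound=3 product=7
t=9: arr=0 -> substrate=0 bound=3 product=10

Answer: 0 2 3 3 3 2 1 3 3 3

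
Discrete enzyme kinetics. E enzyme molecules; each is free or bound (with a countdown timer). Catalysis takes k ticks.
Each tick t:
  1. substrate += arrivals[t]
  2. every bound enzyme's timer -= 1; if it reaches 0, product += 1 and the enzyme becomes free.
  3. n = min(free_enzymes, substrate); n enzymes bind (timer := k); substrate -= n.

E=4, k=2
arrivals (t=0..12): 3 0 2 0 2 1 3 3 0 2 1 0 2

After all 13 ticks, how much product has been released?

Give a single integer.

Answer: 17

Derivation:
t=0: arr=3 -> substrate=0 bound=3 product=0
t=1: arr=0 -> substrate=0 bound=3 product=0
t=2: arr=2 -> substrate=0 bound=2 product=3
t=3: arr=0 -> substrate=0 bound=2 product=3
t=4: arr=2 -> substrate=0 bound=2 product=5
t=5: arr=1 -> substrate=0 bound=3 product=5
t=6: arr=3 -> substrate=0 bound=4 product=7
t=7: arr=3 -> substrate=2 bound=4 product=8
t=8: arr=0 -> substrate=0 bound=3 product=11
t=9: arr=2 -> substrate=0 bound=4 product=12
t=10: arr=1 -> substrate=0 bound=3 product=14
t=11: arr=0 -> substrate=0 bound=1 product=16
t=12: arr=2 -> substrate=0 bound=2 product=17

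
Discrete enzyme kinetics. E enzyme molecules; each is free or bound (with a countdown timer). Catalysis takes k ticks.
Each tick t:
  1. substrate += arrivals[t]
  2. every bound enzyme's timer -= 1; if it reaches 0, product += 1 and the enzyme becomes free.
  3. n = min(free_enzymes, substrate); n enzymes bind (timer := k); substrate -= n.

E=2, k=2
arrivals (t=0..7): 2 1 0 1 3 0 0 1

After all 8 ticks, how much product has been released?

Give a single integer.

Answer: 6

Derivation:
t=0: arr=2 -> substrate=0 bound=2 product=0
t=1: arr=1 -> substrate=1 bound=2 product=0
t=2: arr=0 -> substrate=0 bound=1 product=2
t=3: arr=1 -> substrate=0 bound=2 product=2
t=4: arr=3 -> substrate=2 bound=2 product=3
t=5: arr=0 -> substrate=1 bound=2 product=4
t=6: arr=0 -> substrate=0 bound=2 product=5
t=7: arr=1 -> substrate=0 bound=2 product=6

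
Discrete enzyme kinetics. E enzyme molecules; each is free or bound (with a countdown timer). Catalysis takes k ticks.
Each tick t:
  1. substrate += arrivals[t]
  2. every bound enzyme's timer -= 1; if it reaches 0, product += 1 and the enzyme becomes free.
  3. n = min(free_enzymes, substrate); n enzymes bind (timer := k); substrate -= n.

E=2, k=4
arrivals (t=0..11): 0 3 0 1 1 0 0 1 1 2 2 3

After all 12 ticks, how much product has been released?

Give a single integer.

Answer: 4

Derivation:
t=0: arr=0 -> substrate=0 bound=0 product=0
t=1: arr=3 -> substrate=1 bound=2 product=0
t=2: arr=0 -> substrate=1 bound=2 product=0
t=3: arr=1 -> substrate=2 bound=2 product=0
t=4: arr=1 -> substrate=3 bound=2 product=0
t=5: arr=0 -> substrate=1 bound=2 product=2
t=6: arr=0 -> substrate=1 bound=2 product=2
t=7: arr=1 -> substrate=2 bound=2 product=2
t=8: arr=1 -> substrate=3 bound=2 product=2
t=9: arr=2 -> substrate=3 bound=2 product=4
t=10: arr=2 -> substrate=5 bound=2 product=4
t=11: arr=3 -> substrate=8 bound=2 product=4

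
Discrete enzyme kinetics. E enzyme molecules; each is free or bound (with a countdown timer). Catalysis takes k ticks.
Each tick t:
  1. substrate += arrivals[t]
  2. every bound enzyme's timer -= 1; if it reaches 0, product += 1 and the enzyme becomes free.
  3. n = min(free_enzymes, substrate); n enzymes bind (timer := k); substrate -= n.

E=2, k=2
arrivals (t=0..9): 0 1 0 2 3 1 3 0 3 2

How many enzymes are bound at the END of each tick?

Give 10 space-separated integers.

Answer: 0 1 1 2 2 2 2 2 2 2

Derivation:
t=0: arr=0 -> substrate=0 bound=0 product=0
t=1: arr=1 -> substrate=0 bound=1 product=0
t=2: arr=0 -> substrate=0 bound=1 product=0
t=3: arr=2 -> substrate=0 bound=2 product=1
t=4: arr=3 -> substrate=3 bound=2 product=1
t=5: arr=1 -> substrate=2 bound=2 product=3
t=6: arr=3 -> substrate=5 bound=2 product=3
t=7: arr=0 -> substrate=3 bound=2 product=5
t=8: arr=3 -> substrate=6 bound=2 product=5
t=9: arr=2 -> substrate=6 bound=2 product=7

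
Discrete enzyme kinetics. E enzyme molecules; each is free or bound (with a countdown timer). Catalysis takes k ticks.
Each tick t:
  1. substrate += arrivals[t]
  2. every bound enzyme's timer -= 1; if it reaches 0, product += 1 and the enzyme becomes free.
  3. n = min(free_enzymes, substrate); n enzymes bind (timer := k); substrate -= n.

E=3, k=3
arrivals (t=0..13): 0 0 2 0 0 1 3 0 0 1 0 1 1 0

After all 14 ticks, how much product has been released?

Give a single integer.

t=0: arr=0 -> substrate=0 bound=0 product=0
t=1: arr=0 -> substrate=0 bound=0 product=0
t=2: arr=2 -> substrate=0 bound=2 product=0
t=3: arr=0 -> substrate=0 bound=2 product=0
t=4: arr=0 -> substrate=0 bound=2 product=0
t=5: arr=1 -> substrate=0 bound=1 product=2
t=6: arr=3 -> substrate=1 bound=3 product=2
t=7: arr=0 -> substrate=1 bound=3 product=2
t=8: arr=0 -> substrate=0 bound=3 product=3
t=9: arr=1 -> substrate=0 bound=2 product=5
t=10: arr=0 -> substrate=0 bound=2 product=5
t=11: arr=1 -> substrate=0 bound=2 product=6
t=12: arr=1 -> substrate=0 bound=2 product=7
t=13: arr=0 -> substrate=0 bound=2 product=7

Answer: 7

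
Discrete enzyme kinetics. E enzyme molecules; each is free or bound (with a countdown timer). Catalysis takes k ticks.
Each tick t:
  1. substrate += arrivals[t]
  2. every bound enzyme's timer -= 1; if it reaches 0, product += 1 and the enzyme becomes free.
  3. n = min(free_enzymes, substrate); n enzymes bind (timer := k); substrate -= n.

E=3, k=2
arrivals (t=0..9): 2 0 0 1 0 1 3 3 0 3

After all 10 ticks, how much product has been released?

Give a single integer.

t=0: arr=2 -> substrate=0 bound=2 product=0
t=1: arr=0 -> substrate=0 bound=2 product=0
t=2: arr=0 -> substrate=0 bound=0 product=2
t=3: arr=1 -> substrate=0 bound=1 product=2
t=4: arr=0 -> substrate=0 bound=1 product=2
t=5: arr=1 -> substrate=0 bound=1 product=3
t=6: arr=3 -> substrate=1 bound=3 product=3
t=7: arr=3 -> substrate=3 bound=3 product=4
t=8: arr=0 -> substrate=1 bound=3 product=6
t=9: arr=3 -> substrate=3 bound=3 product=7

Answer: 7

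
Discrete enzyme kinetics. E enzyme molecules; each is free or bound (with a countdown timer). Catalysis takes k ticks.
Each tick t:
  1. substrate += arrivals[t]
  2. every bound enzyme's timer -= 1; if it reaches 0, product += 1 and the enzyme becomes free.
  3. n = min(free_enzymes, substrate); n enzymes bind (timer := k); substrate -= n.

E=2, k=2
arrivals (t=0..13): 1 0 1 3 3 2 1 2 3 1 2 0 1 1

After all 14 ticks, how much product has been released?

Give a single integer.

Answer: 11

Derivation:
t=0: arr=1 -> substrate=0 bound=1 product=0
t=1: arr=0 -> substrate=0 bound=1 product=0
t=2: arr=1 -> substrate=0 bound=1 product=1
t=3: arr=3 -> substrate=2 bound=2 product=1
t=4: arr=3 -> substrate=4 bound=2 product=2
t=5: arr=2 -> substrate=5 bound=2 product=3
t=6: arr=1 -> substrate=5 bound=2 product=4
t=7: arr=2 -> substrate=6 bound=2 product=5
t=8: arr=3 -> substrate=8 bound=2 product=6
t=9: arr=1 -> substrate=8 bound=2 product=7
t=10: arr=2 -> substrate=9 bound=2 product=8
t=11: arr=0 -> substrate=8 bound=2 product=9
t=12: arr=1 -> substrate=8 bound=2 product=10
t=13: arr=1 -> substrate=8 bound=2 product=11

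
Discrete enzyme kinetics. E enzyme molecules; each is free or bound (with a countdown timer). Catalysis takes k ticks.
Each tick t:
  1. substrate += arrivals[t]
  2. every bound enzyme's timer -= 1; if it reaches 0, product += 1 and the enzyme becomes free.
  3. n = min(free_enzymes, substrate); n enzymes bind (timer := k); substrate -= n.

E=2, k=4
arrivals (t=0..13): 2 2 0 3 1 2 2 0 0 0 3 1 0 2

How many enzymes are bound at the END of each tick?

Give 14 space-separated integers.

Answer: 2 2 2 2 2 2 2 2 2 2 2 2 2 2

Derivation:
t=0: arr=2 -> substrate=0 bound=2 product=0
t=1: arr=2 -> substrate=2 bound=2 product=0
t=2: arr=0 -> substrate=2 bound=2 product=0
t=3: arr=3 -> substrate=5 bound=2 product=0
t=4: arr=1 -> substrate=4 bound=2 product=2
t=5: arr=2 -> substrate=6 bound=2 product=2
t=6: arr=2 -> substrate=8 bound=2 product=2
t=7: arr=0 -> substrate=8 bound=2 product=2
t=8: arr=0 -> substrate=6 bound=2 product=4
t=9: arr=0 -> substrate=6 bound=2 product=4
t=10: arr=3 -> substrate=9 bound=2 product=4
t=11: arr=1 -> substrate=10 bound=2 product=4
t=12: arr=0 -> substrate=8 bound=2 product=6
t=13: arr=2 -> substrate=10 bound=2 product=6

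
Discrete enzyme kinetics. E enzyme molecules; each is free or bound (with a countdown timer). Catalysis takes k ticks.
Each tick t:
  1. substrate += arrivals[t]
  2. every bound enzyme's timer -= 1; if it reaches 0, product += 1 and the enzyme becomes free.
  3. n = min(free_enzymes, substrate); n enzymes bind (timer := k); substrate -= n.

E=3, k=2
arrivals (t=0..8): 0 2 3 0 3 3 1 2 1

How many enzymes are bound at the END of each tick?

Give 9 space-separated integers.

Answer: 0 2 3 3 3 3 3 3 3

Derivation:
t=0: arr=0 -> substrate=0 bound=0 product=0
t=1: arr=2 -> substrate=0 bound=2 product=0
t=2: arr=3 -> substrate=2 bound=3 product=0
t=3: arr=0 -> substrate=0 bound=3 product=2
t=4: arr=3 -> substrate=2 bound=3 product=3
t=5: arr=3 -> substrate=3 bound=3 product=5
t=6: arr=1 -> substrate=3 bound=3 product=6
t=7: arr=2 -> substrate=3 bound=3 product=8
t=8: arr=1 -> substrate=3 bound=3 product=9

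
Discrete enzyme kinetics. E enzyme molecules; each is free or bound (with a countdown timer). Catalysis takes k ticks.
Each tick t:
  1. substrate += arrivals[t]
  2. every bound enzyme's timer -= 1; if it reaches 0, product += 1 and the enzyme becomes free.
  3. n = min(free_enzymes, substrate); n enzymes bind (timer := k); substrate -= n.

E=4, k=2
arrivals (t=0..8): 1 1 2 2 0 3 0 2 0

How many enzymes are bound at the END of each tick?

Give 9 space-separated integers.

Answer: 1 2 3 4 2 3 3 2 2

Derivation:
t=0: arr=1 -> substrate=0 bound=1 product=0
t=1: arr=1 -> substrate=0 bound=2 product=0
t=2: arr=2 -> substrate=0 bound=3 product=1
t=3: arr=2 -> substrate=0 bound=4 product=2
t=4: arr=0 -> substrate=0 bound=2 product=4
t=5: arr=3 -> substrate=0 bound=3 product=6
t=6: arr=0 -> substrate=0 bound=3 product=6
t=7: arr=2 -> substrate=0 bound=2 product=9
t=8: arr=0 -> substrate=0 bound=2 product=9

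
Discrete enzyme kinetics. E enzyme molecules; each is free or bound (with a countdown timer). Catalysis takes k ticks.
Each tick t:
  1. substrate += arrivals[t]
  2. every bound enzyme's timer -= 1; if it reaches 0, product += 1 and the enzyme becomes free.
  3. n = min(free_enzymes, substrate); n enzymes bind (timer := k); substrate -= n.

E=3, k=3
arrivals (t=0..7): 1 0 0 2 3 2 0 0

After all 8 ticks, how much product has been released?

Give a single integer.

Answer: 4

Derivation:
t=0: arr=1 -> substrate=0 bound=1 product=0
t=1: arr=0 -> substrate=0 bound=1 product=0
t=2: arr=0 -> substrate=0 bound=1 product=0
t=3: arr=2 -> substrate=0 bound=2 product=1
t=4: arr=3 -> substrate=2 bound=3 product=1
t=5: arr=2 -> substrate=4 bound=3 product=1
t=6: arr=0 -> substrate=2 bound=3 product=3
t=7: arr=0 -> substrate=1 bound=3 product=4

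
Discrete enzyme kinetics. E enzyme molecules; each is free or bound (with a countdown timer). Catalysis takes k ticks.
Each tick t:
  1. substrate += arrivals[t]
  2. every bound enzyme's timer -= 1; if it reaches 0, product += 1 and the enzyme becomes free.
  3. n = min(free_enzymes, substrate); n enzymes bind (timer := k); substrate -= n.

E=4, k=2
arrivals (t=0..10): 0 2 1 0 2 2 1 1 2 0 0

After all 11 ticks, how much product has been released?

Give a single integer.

Answer: 11

Derivation:
t=0: arr=0 -> substrate=0 bound=0 product=0
t=1: arr=2 -> substrate=0 bound=2 product=0
t=2: arr=1 -> substrate=0 bound=3 product=0
t=3: arr=0 -> substrate=0 bound=1 product=2
t=4: arr=2 -> substrate=0 bound=2 product=3
t=5: arr=2 -> substrate=0 bound=4 product=3
t=6: arr=1 -> substrate=0 bound=3 product=5
t=7: arr=1 -> substrate=0 bound=2 product=7
t=8: arr=2 -> substrate=0 bound=3 product=8
t=9: arr=0 -> substrate=0 bound=2 product=9
t=10: arr=0 -> substrate=0 bound=0 product=11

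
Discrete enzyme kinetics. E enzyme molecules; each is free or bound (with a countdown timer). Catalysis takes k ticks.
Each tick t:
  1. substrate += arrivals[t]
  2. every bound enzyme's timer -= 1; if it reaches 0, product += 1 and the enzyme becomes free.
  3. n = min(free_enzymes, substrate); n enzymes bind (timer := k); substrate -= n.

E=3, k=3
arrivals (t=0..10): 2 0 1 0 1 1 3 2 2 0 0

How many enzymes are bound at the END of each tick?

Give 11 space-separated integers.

Answer: 2 2 3 1 2 2 3 3 3 3 3

Derivation:
t=0: arr=2 -> substrate=0 bound=2 product=0
t=1: arr=0 -> substrate=0 bound=2 product=0
t=2: arr=1 -> substrate=0 bound=3 product=0
t=3: arr=0 -> substrate=0 bound=1 product=2
t=4: arr=1 -> substrate=0 bound=2 product=2
t=5: arr=1 -> substrate=0 bound=2 product=3
t=6: arr=3 -> substrate=2 bound=3 product=3
t=7: arr=2 -> substrate=3 bound=3 product=4
t=8: arr=2 -> substrate=4 bound=3 product=5
t=9: arr=0 -> substrate=3 bound=3 product=6
t=10: arr=0 -> substrate=2 bound=3 product=7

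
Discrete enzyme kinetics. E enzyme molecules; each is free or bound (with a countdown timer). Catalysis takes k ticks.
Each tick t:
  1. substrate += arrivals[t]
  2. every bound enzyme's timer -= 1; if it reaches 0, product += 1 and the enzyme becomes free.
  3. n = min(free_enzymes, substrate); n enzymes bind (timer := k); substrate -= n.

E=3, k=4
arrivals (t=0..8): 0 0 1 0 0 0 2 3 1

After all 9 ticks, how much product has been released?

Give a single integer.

t=0: arr=0 -> substrate=0 bound=0 product=0
t=1: arr=0 -> substrate=0 bound=0 product=0
t=2: arr=1 -> substrate=0 bound=1 product=0
t=3: arr=0 -> substrate=0 bound=1 product=0
t=4: arr=0 -> substrate=0 bound=1 product=0
t=5: arr=0 -> substrate=0 bound=1 product=0
t=6: arr=2 -> substrate=0 bound=2 product=1
t=7: arr=3 -> substrate=2 bound=3 product=1
t=8: arr=1 -> substrate=3 bound=3 product=1

Answer: 1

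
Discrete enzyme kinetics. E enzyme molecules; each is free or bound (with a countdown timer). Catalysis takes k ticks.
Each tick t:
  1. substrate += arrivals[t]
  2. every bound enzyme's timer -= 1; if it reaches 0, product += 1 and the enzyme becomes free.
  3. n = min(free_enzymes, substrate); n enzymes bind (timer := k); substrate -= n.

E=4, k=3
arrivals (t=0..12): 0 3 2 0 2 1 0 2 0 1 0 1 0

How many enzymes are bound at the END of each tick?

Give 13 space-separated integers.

t=0: arr=0 -> substrate=0 bound=0 product=0
t=1: arr=3 -> substrate=0 bound=3 product=0
t=2: arr=2 -> substrate=1 bound=4 product=0
t=3: arr=0 -> substrate=1 bound=4 product=0
t=4: arr=2 -> substrate=0 bound=4 product=3
t=5: arr=1 -> substrate=0 bound=4 product=4
t=6: arr=0 -> substrate=0 bound=4 product=4
t=7: arr=2 -> substrate=0 bound=3 product=7
t=8: arr=0 -> substrate=0 bound=2 product=8
t=9: arr=1 -> substrate=0 bound=3 product=8
t=10: arr=0 -> substrate=0 bound=1 product=10
t=11: arr=1 -> substrate=0 bound=2 product=10
t=12: arr=0 -> substrate=0 bound=1 product=11

Answer: 0 3 4 4 4 4 4 3 2 3 1 2 1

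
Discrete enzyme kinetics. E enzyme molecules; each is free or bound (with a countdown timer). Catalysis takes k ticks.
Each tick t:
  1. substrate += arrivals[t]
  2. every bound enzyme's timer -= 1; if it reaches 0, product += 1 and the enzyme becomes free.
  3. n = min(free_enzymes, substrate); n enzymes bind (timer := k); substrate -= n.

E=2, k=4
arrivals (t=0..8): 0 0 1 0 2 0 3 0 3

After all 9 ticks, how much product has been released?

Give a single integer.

t=0: arr=0 -> substrate=0 bound=0 product=0
t=1: arr=0 -> substrate=0 bound=0 product=0
t=2: arr=1 -> substrate=0 bound=1 product=0
t=3: arr=0 -> substrate=0 bound=1 product=0
t=4: arr=2 -> substrate=1 bound=2 product=0
t=5: arr=0 -> substrate=1 bound=2 product=0
t=6: arr=3 -> substrate=3 bound=2 product=1
t=7: arr=0 -> substrate=3 bound=2 product=1
t=8: arr=3 -> substrate=5 bound=2 product=2

Answer: 2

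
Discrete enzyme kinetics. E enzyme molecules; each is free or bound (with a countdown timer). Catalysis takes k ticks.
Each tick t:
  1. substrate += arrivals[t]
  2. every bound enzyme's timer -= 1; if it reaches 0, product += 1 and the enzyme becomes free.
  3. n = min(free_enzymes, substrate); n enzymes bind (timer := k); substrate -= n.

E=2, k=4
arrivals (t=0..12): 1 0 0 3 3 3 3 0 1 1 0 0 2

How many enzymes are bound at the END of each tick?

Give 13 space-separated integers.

Answer: 1 1 1 2 2 2 2 2 2 2 2 2 2

Derivation:
t=0: arr=1 -> substrate=0 bound=1 product=0
t=1: arr=0 -> substrate=0 bound=1 product=0
t=2: arr=0 -> substrate=0 bound=1 product=0
t=3: arr=3 -> substrate=2 bound=2 product=0
t=4: arr=3 -> substrate=4 bound=2 product=1
t=5: arr=3 -> substrate=7 bound=2 product=1
t=6: arr=3 -> substrate=10 bound=2 product=1
t=7: arr=0 -> substrate=9 bound=2 product=2
t=8: arr=1 -> substrate=9 bound=2 product=3
t=9: arr=1 -> substrate=10 bound=2 product=3
t=10: arr=0 -> substrate=10 bound=2 product=3
t=11: arr=0 -> substrate=9 bound=2 product=4
t=12: arr=2 -> substrate=10 bound=2 product=5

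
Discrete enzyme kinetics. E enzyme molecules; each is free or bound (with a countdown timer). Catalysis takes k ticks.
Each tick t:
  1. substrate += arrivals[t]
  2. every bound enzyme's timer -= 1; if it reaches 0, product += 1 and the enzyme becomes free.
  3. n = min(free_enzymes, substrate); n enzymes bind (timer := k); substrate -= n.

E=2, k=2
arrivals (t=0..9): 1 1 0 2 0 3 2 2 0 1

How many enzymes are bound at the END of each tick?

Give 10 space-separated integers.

t=0: arr=1 -> substrate=0 bound=1 product=0
t=1: arr=1 -> substrate=0 bound=2 product=0
t=2: arr=0 -> substrate=0 bound=1 product=1
t=3: arr=2 -> substrate=0 bound=2 product=2
t=4: arr=0 -> substrate=0 bound=2 product=2
t=5: arr=3 -> substrate=1 bound=2 product=4
t=6: arr=2 -> substrate=3 bound=2 product=4
t=7: arr=2 -> substrate=3 bound=2 product=6
t=8: arr=0 -> substrate=3 bound=2 product=6
t=9: arr=1 -> substrate=2 bound=2 product=8

Answer: 1 2 1 2 2 2 2 2 2 2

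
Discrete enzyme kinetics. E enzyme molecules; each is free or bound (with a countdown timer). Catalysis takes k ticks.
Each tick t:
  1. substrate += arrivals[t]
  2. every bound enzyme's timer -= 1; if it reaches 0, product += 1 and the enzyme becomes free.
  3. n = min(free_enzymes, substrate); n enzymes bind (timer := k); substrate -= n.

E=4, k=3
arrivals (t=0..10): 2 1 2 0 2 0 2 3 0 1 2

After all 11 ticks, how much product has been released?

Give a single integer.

Answer: 11

Derivation:
t=0: arr=2 -> substrate=0 bound=2 product=0
t=1: arr=1 -> substrate=0 bound=3 product=0
t=2: arr=2 -> substrate=1 bound=4 product=0
t=3: arr=0 -> substrate=0 bound=3 product=2
t=4: arr=2 -> substrate=0 bound=4 product=3
t=5: arr=0 -> substrate=0 bound=3 product=4
t=6: arr=2 -> substrate=0 bound=4 product=5
t=7: arr=3 -> substrate=1 bound=4 product=7
t=8: arr=0 -> substrate=1 bound=4 product=7
t=9: arr=1 -> substrate=0 bound=4 product=9
t=10: arr=2 -> substrate=0 bound=4 product=11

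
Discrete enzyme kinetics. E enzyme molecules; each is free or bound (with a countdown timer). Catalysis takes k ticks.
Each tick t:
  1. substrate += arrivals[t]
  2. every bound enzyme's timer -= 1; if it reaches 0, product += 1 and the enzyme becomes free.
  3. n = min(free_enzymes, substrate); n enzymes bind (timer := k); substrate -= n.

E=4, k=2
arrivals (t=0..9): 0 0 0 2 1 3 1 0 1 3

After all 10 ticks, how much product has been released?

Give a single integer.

t=0: arr=0 -> substrate=0 bound=0 product=0
t=1: arr=0 -> substrate=0 bound=0 product=0
t=2: arr=0 -> substrate=0 bound=0 product=0
t=3: arr=2 -> substrate=0 bound=2 product=0
t=4: arr=1 -> substrate=0 bound=3 product=0
t=5: arr=3 -> substrate=0 bound=4 product=2
t=6: arr=1 -> substrate=0 bound=4 product=3
t=7: arr=0 -> substrate=0 bound=1 product=6
t=8: arr=1 -> substrate=0 bound=1 product=7
t=9: arr=3 -> substrate=0 bound=4 product=7

Answer: 7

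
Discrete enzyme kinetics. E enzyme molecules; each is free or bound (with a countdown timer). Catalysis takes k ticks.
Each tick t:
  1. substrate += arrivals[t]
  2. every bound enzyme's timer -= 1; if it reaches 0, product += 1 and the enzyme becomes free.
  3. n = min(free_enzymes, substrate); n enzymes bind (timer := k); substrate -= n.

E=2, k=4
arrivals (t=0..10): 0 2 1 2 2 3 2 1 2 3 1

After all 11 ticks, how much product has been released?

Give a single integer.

Answer: 4

Derivation:
t=0: arr=0 -> substrate=0 bound=0 product=0
t=1: arr=2 -> substrate=0 bound=2 product=0
t=2: arr=1 -> substrate=1 bound=2 product=0
t=3: arr=2 -> substrate=3 bound=2 product=0
t=4: arr=2 -> substrate=5 bound=2 product=0
t=5: arr=3 -> substrate=6 bound=2 product=2
t=6: arr=2 -> substrate=8 bound=2 product=2
t=7: arr=1 -> substrate=9 bound=2 product=2
t=8: arr=2 -> substrate=11 bound=2 product=2
t=9: arr=3 -> substrate=12 bound=2 product=4
t=10: arr=1 -> substrate=13 bound=2 product=4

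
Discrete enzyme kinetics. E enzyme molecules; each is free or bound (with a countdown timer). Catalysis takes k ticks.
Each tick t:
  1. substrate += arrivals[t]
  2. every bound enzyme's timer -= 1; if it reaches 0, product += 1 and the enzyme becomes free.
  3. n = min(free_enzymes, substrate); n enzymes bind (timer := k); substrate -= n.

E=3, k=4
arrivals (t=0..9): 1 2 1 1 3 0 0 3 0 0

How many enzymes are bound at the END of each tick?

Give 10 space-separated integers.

Answer: 1 3 3 3 3 3 3 3 3 3

Derivation:
t=0: arr=1 -> substrate=0 bound=1 product=0
t=1: arr=2 -> substrate=0 bound=3 product=0
t=2: arr=1 -> substrate=1 bound=3 product=0
t=3: arr=1 -> substrate=2 bound=3 product=0
t=4: arr=3 -> substrate=4 bound=3 product=1
t=5: arr=0 -> substrate=2 bound=3 product=3
t=6: arr=0 -> substrate=2 bound=3 product=3
t=7: arr=3 -> substrate=5 bound=3 product=3
t=8: arr=0 -> substrate=4 bound=3 product=4
t=9: arr=0 -> substrate=2 bound=3 product=6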